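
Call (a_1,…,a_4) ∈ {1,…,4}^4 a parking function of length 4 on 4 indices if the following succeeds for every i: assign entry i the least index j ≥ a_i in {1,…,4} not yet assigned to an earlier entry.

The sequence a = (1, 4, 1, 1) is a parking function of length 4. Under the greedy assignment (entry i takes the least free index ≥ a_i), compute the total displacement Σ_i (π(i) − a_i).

3

Σπ(i) = 1+…+4 = 10; Σa = 1+4+1+1 = 7; disp = 10−7 = 3.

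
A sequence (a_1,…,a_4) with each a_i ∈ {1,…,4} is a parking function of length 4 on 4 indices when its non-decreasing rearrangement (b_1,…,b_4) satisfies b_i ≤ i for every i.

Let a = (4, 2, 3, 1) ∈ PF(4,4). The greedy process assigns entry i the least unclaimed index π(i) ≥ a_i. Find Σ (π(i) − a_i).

0

Σπ = 4·5/2 = 10 (π permutes [4]); Σa = 4+2+3+1 = 10; disp = 10−10 = 0.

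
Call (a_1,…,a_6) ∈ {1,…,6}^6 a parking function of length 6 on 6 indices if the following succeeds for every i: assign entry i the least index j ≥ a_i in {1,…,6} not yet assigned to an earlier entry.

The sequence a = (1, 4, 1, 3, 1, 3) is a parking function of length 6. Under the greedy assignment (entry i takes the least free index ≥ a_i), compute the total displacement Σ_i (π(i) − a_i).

Σπ(i) = 1+…+6 = 21; Σa = 1+4+1+3+1+3 = 13; disp = 21−13 = 8.

8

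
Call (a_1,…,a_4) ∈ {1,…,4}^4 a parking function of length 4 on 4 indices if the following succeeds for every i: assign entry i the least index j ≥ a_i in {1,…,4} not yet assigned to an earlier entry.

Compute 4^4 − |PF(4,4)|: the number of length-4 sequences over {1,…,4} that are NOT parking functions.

131

|PF| = (5−4)·5^(4−1) = 1·125 = 125 (Pollak)
One tuple (2,4,4,4) → sorted (2,4,4,4): b_1=2>1, not a PF.
Total 256; non-PF = 256−125 = 131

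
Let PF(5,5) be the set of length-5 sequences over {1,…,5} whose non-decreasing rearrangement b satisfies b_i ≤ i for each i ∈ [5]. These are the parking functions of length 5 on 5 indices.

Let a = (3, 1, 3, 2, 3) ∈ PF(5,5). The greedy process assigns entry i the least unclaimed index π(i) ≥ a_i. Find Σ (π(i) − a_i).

Σπ(i) = 1+…+5 = 15; Σa = 3+1+3+2+3 = 12; disp = 15−12 = 3.

3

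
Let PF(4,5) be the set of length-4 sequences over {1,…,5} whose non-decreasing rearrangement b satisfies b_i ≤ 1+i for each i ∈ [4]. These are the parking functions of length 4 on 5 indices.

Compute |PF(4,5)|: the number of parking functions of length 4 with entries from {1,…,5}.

Count = 2·6^3 = 2×216 = 432
E.g. (1,1,4,1) → sorted (1,1,1,4): b_i ≤ 1+i ∀i, a PF.

432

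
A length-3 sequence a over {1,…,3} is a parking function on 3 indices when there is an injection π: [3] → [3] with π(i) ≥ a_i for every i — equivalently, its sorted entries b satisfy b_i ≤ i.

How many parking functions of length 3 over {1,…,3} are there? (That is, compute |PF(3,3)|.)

16

|PF(3,3)| = (3−3+1)·(3+1)^(3−1) = 1·16 = 16
Example (3,2,1) → sorted (1,2,3): b_i ≤ i ∀i, a PF.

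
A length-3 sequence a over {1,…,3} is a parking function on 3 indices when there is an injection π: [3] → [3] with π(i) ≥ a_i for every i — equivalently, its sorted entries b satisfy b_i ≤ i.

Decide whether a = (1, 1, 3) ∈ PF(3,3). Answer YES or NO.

YES

Sorted: b = (1, 1, 3).
  b_1=1 ≤ 1
  b_2=1 ≤ 2
  b_3=3 ≤ 3
All bounds hold ⇒ YES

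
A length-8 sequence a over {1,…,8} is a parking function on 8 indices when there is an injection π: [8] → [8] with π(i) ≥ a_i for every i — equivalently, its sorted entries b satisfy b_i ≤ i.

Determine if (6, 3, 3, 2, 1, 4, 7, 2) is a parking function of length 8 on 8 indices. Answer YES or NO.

YES

Order a: b = (1, 2, 2, 3, 3, 4, 6, 7).
  b_1=1 ≤ 1
  b_2=2 ≤ 2
  b_3=2 ≤ 3
  b_4=3 ≤ 4
  b_5=3 ≤ 5
  b_6=4 ≤ 6
  b_7=6 ≤ 7
  b_8=7 ≤ 8
All bounds hold ⇒ YES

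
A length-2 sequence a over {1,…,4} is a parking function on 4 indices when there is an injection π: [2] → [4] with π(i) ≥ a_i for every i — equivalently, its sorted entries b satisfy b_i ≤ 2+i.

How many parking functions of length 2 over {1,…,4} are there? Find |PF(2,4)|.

15

Count = 3·5^1 = 3·5 = 15
E.g. (1,1) → sorted (1,1): b_i ≤ 2+i ∀i, a PF.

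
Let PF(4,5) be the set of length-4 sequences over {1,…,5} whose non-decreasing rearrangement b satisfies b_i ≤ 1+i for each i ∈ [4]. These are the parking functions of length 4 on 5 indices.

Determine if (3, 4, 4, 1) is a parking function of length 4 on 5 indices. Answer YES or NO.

YES

Order a: b = (1, 3, 4, 4).
  b_1=1 ≤ 2
  b_2=3 ≤ 3
  b_3=4 ≤ 4
  b_4=4 ≤ 5
All bounds hold ⇒ YES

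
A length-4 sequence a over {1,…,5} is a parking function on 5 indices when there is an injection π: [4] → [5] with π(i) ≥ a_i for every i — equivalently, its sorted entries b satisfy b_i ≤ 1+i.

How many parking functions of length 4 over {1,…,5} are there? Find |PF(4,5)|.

|PF| = (5−4+1)·(5+1)^(4−1) = 2·216 = 432 (Konheim–Weiss)
E.g. (3,2,5,3) → sorted (2,3,3,5): b_i ≤ 1+i ∀i, a PF.

432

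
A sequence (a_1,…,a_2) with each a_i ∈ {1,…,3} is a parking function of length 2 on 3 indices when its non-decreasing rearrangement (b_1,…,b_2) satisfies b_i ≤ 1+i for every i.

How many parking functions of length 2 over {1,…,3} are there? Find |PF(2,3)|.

|PF(2,3)| = (3−2+1)·(3+1)^(2−1) = 2·4 = 8 (Pollak)
Example (2,3) → sorted (2,3): b_i ≤ 1+i ∀i, a PF.

8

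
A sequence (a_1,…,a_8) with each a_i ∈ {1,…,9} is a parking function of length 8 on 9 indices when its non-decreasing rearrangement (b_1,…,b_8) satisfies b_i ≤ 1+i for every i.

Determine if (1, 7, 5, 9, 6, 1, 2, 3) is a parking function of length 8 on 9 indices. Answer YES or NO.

Sorted: b = (1, 1, 2, 3, 5, 6, 7, 9).
  b_1=1 ≤ 2
  b_2=1 ≤ 3
  b_3=2 ≤ 4
  b_4=3 ≤ 5
  b_5=5 ≤ 6
  b_6=6 ≤ 7
  b_7=7 ≤ 8
  b_8=9 ≤ 9
All bounds hold ⇒ YES

YES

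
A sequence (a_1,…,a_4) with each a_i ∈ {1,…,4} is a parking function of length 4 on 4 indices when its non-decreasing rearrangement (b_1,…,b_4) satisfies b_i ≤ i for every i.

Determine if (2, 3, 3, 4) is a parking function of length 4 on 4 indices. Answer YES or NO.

NO

Order a: b = (2, 3, 3, 4).
  b_1=2 > 1
  fails at i=1 ⇒ NO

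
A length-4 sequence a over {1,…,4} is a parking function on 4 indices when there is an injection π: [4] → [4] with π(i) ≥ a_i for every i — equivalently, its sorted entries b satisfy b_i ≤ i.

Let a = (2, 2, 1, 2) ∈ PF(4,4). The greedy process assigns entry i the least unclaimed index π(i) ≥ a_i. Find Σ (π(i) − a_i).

Σπ(i) = 1+…+4 = 10; Σa = 2+2+1+2 = 7; disp = 10−7 = 3.

3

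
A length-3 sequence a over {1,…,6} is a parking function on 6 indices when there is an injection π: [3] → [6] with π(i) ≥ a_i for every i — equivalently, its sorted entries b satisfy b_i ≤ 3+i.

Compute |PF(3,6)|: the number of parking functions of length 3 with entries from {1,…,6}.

|PF| = (6+1−3)·(6+1)^{3−1} = 4×49 = 196
Check (2,5,2) → sorted (2,2,5): b_i ≤ 3+i ∀i, a PF.

196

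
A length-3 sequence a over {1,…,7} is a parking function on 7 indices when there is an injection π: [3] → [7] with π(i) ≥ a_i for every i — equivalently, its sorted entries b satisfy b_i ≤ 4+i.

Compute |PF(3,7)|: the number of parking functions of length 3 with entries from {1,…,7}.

320

|PF| = (7−3+1)·(7+1)^(3−1) = 5×64 = 320 (Konheim–Weiss)
E.g. (3,1,3) → sorted (1,3,3): b_i ≤ 4+i ∀i, a PF.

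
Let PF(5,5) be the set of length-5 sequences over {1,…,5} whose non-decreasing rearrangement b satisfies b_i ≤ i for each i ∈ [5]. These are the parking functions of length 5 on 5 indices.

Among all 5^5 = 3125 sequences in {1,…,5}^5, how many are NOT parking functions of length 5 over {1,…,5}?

1829

Count = (6−5)·6^(5−1) = 1·1296 = 1296 (Konheim–Weiss)
Example (3,5,5,4,1) → sorted (1,3,4,5,5): b_2=3>2, not a PF.
So 3125 − 1296 = 1829 fail.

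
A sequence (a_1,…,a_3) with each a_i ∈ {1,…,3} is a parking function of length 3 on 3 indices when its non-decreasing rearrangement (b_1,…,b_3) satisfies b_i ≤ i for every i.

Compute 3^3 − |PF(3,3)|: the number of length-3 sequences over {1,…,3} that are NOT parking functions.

|PF(3,3)| = 1·4^2 = 1·16 = 16 (Konheim–Weiss)
Check (3,3,3) → sorted (3,3,3): b_1=3>1, not a PF.
So 27 − 16 = 11 fail.

11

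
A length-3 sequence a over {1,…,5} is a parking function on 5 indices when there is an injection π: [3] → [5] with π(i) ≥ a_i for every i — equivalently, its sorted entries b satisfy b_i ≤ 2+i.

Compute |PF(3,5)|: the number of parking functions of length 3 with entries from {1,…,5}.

108

Count = (5−3+1)·(5+1)^(3−1) = 3×36 = 108
E.g. (1,3,5) → sorted (1,3,5): b_i ≤ 2+i ∀i, a PF.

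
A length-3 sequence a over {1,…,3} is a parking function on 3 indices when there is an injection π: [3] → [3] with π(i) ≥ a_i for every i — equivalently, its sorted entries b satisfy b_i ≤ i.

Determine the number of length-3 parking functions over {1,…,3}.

|PF(3,3)| = (3+1−3)·(3+1)^{3−1} = 1 · 16 = 16 (Konheim–Weiss)
Check (1,1,1) → sorted (1,1,1): b_i ≤ i ∀i, a PF.

16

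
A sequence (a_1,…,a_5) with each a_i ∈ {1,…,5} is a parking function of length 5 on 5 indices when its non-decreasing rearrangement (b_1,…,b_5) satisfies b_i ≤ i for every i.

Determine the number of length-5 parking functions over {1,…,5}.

Count = (5−5+1)·(5+1)^(5−1) = 1·1296 = 1296 (Pollak)
E.g. (3,3,2,1,2) → sorted (1,2,2,3,3): b_i ≤ i ∀i, a PF.

1296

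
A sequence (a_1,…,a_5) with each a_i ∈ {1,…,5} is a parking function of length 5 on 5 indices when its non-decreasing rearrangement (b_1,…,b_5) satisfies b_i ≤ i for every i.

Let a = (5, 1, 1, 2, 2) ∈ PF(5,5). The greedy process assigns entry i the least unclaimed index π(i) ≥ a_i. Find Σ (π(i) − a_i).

Σπ = 5·6/2 = 15 (π permutes [5]); Σa = 5+1+1+2+2 = 11; disp = 15−11 = 4.

4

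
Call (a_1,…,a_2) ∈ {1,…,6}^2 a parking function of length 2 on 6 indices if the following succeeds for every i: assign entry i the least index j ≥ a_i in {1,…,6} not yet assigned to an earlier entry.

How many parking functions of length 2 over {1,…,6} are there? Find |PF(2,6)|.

#PF = (7−2)·7^(2−1) = 5×7 = 35
Example (1,5) → sorted (1,5): b_i ≤ 4+i ∀i, a PF.

35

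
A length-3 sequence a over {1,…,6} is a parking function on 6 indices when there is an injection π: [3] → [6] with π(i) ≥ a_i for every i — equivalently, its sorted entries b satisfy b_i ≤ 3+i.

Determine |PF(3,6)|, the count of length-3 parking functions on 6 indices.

|PF(3,6)| = (6−3+1)·(6+1)^(3−1) = 4·49 = 196 (Konheim–Weiss)
Check (1,5,6) → sorted (1,5,6): b_i ≤ 3+i ∀i, a PF.

196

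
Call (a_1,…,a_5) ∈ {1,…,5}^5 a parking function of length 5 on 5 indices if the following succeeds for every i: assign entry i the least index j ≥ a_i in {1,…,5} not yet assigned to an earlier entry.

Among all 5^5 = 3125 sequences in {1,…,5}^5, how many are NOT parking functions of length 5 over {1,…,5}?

1829

#PF = (5+1−5)·(5+1)^{5−1} = 1×1296 = 1296
Check (2,4,5,5,2) → sorted (2,2,4,5,5): b_1=2>1, not a PF.
5^5 − 1296 = 3125 − 1296 = 1829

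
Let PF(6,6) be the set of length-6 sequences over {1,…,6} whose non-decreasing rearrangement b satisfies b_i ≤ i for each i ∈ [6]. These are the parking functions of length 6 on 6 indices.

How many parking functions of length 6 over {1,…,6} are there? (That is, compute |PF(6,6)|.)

16807

Count = (6+1−6)·(6+1)^{6−1} = 1·16807 = 16807 (Pollak)
Check (6,4,4,1,1,3) → sorted (1,1,3,4,4,6): b_i ≤ i ∀i, a PF.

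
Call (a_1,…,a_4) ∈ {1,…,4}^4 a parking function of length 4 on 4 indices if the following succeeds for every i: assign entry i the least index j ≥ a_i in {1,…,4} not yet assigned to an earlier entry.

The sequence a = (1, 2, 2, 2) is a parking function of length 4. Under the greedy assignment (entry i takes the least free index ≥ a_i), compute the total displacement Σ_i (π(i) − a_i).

Σπ = 4·5/2 = 10 (π permutes [4]); Σa = 1+2+2+2 = 7; disp = 10−7 = 3.

3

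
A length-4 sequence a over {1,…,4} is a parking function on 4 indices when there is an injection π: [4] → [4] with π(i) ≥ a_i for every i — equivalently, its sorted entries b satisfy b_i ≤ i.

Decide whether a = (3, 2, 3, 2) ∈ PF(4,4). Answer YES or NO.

NO

Order a: b = (2, 2, 3, 3).
  b_1=2 > 1
  fails at i=1 ⇒ NO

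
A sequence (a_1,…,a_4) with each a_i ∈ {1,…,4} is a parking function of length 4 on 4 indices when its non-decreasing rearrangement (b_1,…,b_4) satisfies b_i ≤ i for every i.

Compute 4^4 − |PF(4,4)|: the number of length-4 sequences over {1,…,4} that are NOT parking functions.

|PF(4,4)| = 1·5^3 = 1·125 = 125 (Pollak)
E.g. (3,2,2,2) → sorted (2,2,2,3): b_1=2>1, not a PF.
So 256 − 125 = 131 fail.

131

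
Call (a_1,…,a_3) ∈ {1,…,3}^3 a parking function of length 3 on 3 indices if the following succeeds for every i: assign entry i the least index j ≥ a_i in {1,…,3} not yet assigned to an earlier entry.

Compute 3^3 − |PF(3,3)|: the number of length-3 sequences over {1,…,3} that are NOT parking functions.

|PF| = (3−3+1)·(3+1)^(3−1) = 1 · 16 = 16
E.g. (2,2,3) → sorted (2,2,3): b_1=2>1, not a PF.
3^3 − 16 = 27 − 16 = 11

11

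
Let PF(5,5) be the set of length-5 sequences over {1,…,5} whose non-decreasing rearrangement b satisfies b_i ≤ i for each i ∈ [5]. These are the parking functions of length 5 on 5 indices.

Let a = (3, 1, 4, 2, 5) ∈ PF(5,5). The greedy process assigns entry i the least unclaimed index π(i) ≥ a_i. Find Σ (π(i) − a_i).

0

Σπ = 15 ({1..5} each once); Σa = 3+1+4+2+5 = 15; disp = 15−15 = 0.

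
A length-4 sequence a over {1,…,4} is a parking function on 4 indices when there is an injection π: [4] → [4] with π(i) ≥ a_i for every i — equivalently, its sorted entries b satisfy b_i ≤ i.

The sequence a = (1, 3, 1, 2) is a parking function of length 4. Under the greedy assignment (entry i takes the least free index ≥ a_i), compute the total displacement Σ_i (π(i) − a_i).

3

Σπ = 10 ({1..4} each once); Σa = 1+3+1+2 = 7; disp = 10−7 = 3.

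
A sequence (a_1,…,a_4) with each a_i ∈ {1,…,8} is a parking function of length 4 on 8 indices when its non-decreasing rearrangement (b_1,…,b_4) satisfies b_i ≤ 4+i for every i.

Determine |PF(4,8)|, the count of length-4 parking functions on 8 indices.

3645

|PF| = 5·9^3 = 5·729 = 3645 (Konheim–Weiss)
E.g. (6,2,6,4) → sorted (2,4,6,6): b_i ≤ 4+i ∀i, a PF.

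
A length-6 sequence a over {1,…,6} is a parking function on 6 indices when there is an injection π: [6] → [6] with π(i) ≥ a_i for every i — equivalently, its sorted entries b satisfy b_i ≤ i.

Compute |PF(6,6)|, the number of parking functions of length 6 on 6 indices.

16807

|PF| = 1·7^5 = 1 · 16807 = 16807
Example (1,6,1,5,2,2) → sorted (1,1,2,2,5,6): b_i ≤ i ∀i, a PF.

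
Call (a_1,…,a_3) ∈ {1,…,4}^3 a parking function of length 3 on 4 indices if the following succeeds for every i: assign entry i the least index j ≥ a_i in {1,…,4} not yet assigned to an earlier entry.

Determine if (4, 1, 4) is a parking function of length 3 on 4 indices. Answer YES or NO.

NO

Sorted: b = (1, 4, 4).
  b_1=1 ≤ 2
  b_2=4 > 3
  fails at i=2 ⇒ NO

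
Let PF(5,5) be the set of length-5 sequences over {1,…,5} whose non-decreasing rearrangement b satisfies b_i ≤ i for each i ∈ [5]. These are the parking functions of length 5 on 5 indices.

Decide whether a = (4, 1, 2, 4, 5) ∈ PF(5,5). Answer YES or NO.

NO

Order a: b = (1, 2, 4, 4, 5).
  b_1=1 ≤ 1
  b_2=2 ≤ 2
  b_3=4 > 3
  fails at i=3 ⇒ NO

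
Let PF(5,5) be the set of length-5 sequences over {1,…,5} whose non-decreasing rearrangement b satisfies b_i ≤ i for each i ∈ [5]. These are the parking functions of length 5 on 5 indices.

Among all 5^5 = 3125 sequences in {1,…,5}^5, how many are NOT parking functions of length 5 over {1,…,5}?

Count = (5−5+1)·(5+1)^(5−1) = 1×1296 = 1296
E.g. (5,5,2,4,2) → sorted (2,2,4,5,5): b_1=2>1, not a PF.
Total 3125; non-PF = 3125−1296 = 1829

1829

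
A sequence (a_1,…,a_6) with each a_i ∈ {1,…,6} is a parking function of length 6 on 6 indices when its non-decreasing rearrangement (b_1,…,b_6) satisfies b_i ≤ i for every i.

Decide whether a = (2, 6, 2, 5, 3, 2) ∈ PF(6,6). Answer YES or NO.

Sorted: b = (2, 2, 2, 3, 5, 6).
  b_1=2 > 1
  fails at i=1 ⇒ NO

NO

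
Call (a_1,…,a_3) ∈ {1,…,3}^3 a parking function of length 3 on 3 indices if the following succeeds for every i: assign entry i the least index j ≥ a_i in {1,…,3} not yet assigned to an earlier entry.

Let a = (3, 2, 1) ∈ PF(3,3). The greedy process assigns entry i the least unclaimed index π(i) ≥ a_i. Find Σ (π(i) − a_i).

Σπ = 3·4/2 = 6 (π permutes [3]); Σa = 3+2+1 = 6; disp = 6−6 = 0.

0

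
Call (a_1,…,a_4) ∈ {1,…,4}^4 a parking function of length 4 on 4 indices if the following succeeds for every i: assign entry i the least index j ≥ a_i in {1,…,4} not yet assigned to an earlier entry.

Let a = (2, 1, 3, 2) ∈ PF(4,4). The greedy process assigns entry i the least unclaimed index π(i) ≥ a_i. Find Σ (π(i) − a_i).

Σπ = 10 ({1..4} each once); Σa = 2+1+3+2 = 8; disp = 10−8 = 2.

2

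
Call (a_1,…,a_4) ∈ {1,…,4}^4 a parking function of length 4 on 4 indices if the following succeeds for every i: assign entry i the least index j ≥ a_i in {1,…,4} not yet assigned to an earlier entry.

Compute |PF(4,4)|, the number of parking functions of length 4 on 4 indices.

#PF = (4+1−4)·(4+1)^{4−1} = 1 · 125 = 125
Example (1,2,4,3) → sorted (1,2,3,4): b_i ≤ i ∀i, a PF.

125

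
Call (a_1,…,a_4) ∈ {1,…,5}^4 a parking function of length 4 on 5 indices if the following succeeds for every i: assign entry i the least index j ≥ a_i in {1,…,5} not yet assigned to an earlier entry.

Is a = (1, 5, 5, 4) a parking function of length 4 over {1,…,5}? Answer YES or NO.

Order a: b = (1, 4, 5, 5).
  b_1=1 ≤ 2
  b_2=4 > 3
  fails at i=2 ⇒ NO

NO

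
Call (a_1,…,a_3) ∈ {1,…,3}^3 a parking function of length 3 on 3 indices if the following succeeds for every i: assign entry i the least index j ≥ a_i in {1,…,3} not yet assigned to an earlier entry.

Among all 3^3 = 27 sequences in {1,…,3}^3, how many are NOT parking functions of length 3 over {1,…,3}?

11

Count = (3+1−3)·(3+1)^{3−1} = 1·16 = 16 [KW]
E.g. (3,1,3) → sorted (1,3,3): b_2=3>2, not a PF.
3^3 − 16 = 27 − 16 = 11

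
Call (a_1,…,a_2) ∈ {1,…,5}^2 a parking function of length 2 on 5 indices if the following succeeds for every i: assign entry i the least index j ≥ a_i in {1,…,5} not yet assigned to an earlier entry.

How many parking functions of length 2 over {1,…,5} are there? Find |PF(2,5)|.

24

|PF| = (6−2)·6^(2−1) = 4·6 = 24
Example (2,3) → sorted (2,3): b_i ≤ 3+i ∀i, a PF.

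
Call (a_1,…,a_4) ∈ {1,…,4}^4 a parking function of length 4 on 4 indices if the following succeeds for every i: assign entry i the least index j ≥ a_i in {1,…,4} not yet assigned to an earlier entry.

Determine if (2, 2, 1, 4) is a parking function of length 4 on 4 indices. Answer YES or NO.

Sorted: b = (1, 2, 2, 4).
  b_1=1 ≤ 1
  b_2=2 ≤ 2
  b_3=2 ≤ 3
  b_4=4 ≤ 4
All bounds hold ⇒ YES

YES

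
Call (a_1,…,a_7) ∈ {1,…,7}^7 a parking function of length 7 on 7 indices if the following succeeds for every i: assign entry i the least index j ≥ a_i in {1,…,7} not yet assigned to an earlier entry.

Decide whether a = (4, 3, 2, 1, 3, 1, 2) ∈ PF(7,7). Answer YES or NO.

Rearranged: b = (1, 1, 2, 2, 3, 3, 4).
  b_1=1 ≤ 1
  b_2=1 ≤ 2
  b_3=2 ≤ 3
  b_4=2 ≤ 4
  b_5=3 ≤ 5
  b_6=3 ≤ 6
  b_7=4 ≤ 7
All bounds hold ⇒ YES

YES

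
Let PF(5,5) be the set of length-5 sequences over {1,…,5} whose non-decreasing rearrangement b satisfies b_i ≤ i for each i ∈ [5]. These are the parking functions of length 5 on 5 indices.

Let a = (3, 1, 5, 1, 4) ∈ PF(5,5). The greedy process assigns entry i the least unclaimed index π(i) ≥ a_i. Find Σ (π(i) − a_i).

1

Σπ = 5·6/2 = 15 (π permutes [5]); Σa = 3+1+5+1+4 = 14; disp = 15−14 = 1.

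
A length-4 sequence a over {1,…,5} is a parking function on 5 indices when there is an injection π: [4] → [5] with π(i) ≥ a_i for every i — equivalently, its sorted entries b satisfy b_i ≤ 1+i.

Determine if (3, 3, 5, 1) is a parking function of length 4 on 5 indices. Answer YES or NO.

Sorted: b = (1, 3, 3, 5).
  b_1=1 ≤ 2
  b_2=3 ≤ 3
  b_3=3 ≤ 4
  b_4=5 ≤ 5
All bounds hold ⇒ YES

YES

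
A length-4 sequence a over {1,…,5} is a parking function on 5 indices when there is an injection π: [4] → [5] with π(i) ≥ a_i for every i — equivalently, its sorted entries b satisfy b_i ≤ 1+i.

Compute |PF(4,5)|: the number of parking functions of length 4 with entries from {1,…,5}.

|PF(4,5)| = (5+1−4)·(5+1)^{4−1} = 2×216 = 432
Check (3,3,4,1) → sorted (1,3,3,4): b_i ≤ 1+i ∀i, a PF.

432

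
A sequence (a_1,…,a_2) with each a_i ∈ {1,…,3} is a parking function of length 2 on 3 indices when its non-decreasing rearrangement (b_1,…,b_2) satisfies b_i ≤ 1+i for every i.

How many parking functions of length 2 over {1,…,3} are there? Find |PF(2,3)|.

8

#PF = (3+1−2)·(3+1)^{2−1} = 2 · 4 = 8 [KW]
One tuple (2,1) → sorted (1,2): b_i ≤ 1+i ∀i, a PF.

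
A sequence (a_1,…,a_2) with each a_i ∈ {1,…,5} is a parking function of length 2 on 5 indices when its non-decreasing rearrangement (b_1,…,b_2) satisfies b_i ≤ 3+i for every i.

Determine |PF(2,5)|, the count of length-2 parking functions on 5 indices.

24

Count = (5+1−2)·(5+1)^{2−1} = 4×6 = 24 (Pollak)
E.g. (5,1) → sorted (1,5): b_i ≤ 3+i ∀i, a PF.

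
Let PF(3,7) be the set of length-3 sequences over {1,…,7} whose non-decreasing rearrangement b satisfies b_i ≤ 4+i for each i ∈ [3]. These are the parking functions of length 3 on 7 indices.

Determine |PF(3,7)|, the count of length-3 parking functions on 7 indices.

320

#PF = (8−3)·8^(3−1) = 5 · 64 = 320 (Konheim–Weiss)
One tuple (2,2,1) → sorted (1,2,2): b_i ≤ 4+i ∀i, a PF.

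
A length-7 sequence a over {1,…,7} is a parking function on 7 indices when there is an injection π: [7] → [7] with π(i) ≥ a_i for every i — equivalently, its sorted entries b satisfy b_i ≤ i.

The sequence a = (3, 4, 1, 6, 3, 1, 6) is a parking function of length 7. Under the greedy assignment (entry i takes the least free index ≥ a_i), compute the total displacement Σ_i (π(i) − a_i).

4

Σπ = 7·8/2 = 28 (π permutes [7]); Σa = 3+4+1+6+3+1+6 = 24; disp = 28−24 = 4.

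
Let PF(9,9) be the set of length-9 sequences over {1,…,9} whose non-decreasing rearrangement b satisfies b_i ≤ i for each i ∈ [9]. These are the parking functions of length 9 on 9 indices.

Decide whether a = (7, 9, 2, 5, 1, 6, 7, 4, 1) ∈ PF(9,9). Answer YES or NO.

YES

Rearranged: b = (1, 1, 2, 4, 5, 6, 7, 7, 9).
  b_1=1 ≤ 1
  b_2=1 ≤ 2
  b_3=2 ≤ 3
  b_4=4 ≤ 4
  b_5=5 ≤ 5
  b_6=6 ≤ 6
  b_7=7 ≤ 7
  b_8=7 ≤ 8
  b_9=9 ≤ 9
All bounds hold ⇒ YES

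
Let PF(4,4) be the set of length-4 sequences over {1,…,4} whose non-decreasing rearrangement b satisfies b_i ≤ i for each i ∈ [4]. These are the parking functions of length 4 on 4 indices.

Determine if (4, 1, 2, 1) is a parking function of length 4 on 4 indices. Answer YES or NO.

Order a: b = (1, 1, 2, 4).
  b_1=1 ≤ 1
  b_2=1 ≤ 2
  b_3=2 ≤ 3
  b_4=4 ≤ 4
All bounds hold ⇒ YES

YES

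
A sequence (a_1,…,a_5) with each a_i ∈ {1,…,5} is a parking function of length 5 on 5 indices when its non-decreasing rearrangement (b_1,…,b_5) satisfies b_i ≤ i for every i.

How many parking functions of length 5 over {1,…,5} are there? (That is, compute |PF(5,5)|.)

|PF(5,5)| = (5−5+1)·(5+1)^(5−1) = 1 · 1296 = 1296 (Pollak)
Example (1,3,5,1,1) → sorted (1,1,1,3,5): b_i ≤ i ∀i, a PF.

1296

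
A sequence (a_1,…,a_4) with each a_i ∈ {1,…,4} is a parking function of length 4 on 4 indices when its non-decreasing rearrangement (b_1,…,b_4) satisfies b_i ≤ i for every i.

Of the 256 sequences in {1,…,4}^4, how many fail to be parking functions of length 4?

131

Count = (4−4+1)·(4+1)^(4−1) = 1×125 = 125 [KW]
Check (3,4,4,3) → sorted (3,3,4,4): b_1=3>1, not a PF.
4^4 − 125 = 256 − 125 = 131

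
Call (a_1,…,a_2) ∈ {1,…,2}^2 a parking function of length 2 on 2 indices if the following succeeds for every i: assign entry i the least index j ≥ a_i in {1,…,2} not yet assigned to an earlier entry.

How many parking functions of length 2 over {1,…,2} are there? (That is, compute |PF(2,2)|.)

Count = 1·3^1 = 1 · 3 = 3
Example (2,1) → sorted (1,2): b_i ≤ i ∀i, a PF.

3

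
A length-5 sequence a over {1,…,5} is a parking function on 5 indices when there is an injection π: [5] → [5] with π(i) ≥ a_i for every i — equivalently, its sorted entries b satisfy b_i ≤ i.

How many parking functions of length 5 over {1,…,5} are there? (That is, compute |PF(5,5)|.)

1296

|PF| = (5−5+1)·(5+1)^(5−1) = 1·1296 = 1296 (Konheim–Weiss)
One tuple (1,5,3,1,4) → sorted (1,1,3,4,5): b_i ≤ i ∀i, a PF.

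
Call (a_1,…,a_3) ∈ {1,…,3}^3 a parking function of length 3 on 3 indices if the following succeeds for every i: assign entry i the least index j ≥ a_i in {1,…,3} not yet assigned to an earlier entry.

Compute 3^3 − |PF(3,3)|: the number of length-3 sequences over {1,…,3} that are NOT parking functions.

Count = (3+1−3)·(3+1)^{3−1} = 1×16 = 16
One tuple (2,2,2) → sorted (2,2,2): b_1=2>1, not a PF.
3^3 − 16 = 27 − 16 = 11

11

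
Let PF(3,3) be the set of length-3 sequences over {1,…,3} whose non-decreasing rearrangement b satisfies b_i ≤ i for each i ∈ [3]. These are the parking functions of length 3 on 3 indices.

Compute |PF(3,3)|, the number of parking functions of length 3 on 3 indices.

16

|PF(3,3)| = 1·4^2 = 1 · 16 = 16 (Pollak)
E.g. (2,3,1) → sorted (1,2,3): b_i ≤ i ∀i, a PF.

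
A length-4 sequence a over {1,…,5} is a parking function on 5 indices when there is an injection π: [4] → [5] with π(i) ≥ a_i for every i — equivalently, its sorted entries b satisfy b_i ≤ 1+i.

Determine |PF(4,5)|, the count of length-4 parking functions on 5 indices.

432

Count = (5+1−4)·(5+1)^{4−1} = 2 · 216 = 432
Example (2,1,2,2) → sorted (1,2,2,2): b_i ≤ 1+i ∀i, a PF.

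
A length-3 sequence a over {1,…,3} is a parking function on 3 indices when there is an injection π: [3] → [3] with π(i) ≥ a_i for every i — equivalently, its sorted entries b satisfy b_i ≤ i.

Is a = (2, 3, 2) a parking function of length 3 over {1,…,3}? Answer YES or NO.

Sorted: b = (2, 2, 3).
  b_1=2 > 1
  fails at i=1 ⇒ NO

NO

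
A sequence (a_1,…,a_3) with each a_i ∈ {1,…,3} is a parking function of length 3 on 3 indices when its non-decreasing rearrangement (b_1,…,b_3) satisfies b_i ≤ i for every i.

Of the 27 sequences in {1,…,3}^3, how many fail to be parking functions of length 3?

#PF = 1·4^2 = 1 · 16 = 16 (Pollak)
Example (3,3,3) → sorted (3,3,3): b_1=3>1, not a PF.
So 27 − 16 = 11 fail.

11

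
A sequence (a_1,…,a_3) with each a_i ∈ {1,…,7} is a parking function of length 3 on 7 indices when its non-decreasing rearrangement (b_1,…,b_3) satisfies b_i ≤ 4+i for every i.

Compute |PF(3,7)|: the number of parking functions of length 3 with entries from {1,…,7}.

Count = 5·8^2 = 5·64 = 320 (Konheim–Weiss)
Example (4,5,3) → sorted (3,4,5): b_i ≤ 4+i ∀i, a PF.

320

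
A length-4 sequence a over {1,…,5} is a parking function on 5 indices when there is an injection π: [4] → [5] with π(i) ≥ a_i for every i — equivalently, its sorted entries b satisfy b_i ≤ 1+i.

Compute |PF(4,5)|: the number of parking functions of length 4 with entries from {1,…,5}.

|PF| = (6−4)·6^(4−1) = 2·216 = 432 (Pollak)
Check (2,3,3,2) → sorted (2,2,3,3): b_i ≤ 1+i ∀i, a PF.

432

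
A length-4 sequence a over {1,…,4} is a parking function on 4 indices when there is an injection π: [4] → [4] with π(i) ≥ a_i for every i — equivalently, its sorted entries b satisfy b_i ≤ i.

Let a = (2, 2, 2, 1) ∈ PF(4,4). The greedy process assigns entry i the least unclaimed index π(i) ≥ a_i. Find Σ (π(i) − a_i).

3

Σπ(i) = 1+…+4 = 10; Σa = 2+2+2+1 = 7; disp = 10−7 = 3.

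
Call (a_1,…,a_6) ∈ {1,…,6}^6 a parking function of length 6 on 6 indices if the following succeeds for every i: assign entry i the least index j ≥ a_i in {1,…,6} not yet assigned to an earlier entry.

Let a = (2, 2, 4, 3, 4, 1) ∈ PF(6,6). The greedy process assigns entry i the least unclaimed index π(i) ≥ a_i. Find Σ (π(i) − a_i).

Σπ = 6·7/2 = 21 (π permutes [6]); Σa = 2+2+4+3+4+1 = 16; disp = 21−16 = 5.

5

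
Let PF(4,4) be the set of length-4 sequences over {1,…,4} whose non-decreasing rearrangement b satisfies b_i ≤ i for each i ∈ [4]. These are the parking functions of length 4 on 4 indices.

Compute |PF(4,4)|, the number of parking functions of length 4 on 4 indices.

Count = (4−4+1)·(4+1)^(4−1) = 1·125 = 125 (Pollak)
E.g. (4,2,1,1) → sorted (1,1,2,4): b_i ≤ i ∀i, a PF.

125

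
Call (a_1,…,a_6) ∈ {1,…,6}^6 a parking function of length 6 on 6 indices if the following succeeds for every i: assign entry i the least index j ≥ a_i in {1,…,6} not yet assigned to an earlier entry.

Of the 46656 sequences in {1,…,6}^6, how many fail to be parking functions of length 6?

29849

Count = (7−6)·7^(6−1) = 1·16807 = 16807
Example (5,4,4,4,5,6) → sorted (4,4,4,5,5,6): b_1=4>1, not a PF.
6^6 − 16807 = 46656 − 16807 = 29849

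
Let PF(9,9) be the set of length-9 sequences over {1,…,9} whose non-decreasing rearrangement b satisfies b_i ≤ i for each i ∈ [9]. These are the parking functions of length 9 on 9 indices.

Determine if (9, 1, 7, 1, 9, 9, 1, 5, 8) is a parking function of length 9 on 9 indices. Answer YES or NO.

NO

Rearranged: b = (1, 1, 1, 5, 7, 8, 9, 9, 9).
  b_1=1 ≤ 1
  b_2=1 ≤ 2
  b_3=1 ≤ 3
  b_4=5 > 4
  fails at i=4 ⇒ NO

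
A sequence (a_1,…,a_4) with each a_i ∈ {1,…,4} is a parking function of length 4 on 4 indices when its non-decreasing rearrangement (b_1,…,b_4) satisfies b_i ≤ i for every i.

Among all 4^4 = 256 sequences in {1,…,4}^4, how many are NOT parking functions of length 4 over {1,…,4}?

Count = (4−4+1)·(4+1)^(4−1) = 1·125 = 125
Example (4,4,3,1) → sorted (1,3,4,4): b_2=3>2, not a PF.
So 256 − 125 = 131 fail.

131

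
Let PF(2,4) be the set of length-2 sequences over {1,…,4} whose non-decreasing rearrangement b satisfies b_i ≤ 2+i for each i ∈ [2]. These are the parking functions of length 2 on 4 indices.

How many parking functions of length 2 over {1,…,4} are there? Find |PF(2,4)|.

15

Count = (5−2)·5^(2−1) = 3·5 = 15
E.g. (1,4) → sorted (1,4): b_i ≤ 2+i ∀i, a PF.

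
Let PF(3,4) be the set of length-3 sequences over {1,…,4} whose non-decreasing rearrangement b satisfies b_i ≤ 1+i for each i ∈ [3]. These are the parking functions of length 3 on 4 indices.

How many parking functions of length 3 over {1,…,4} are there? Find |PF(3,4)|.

|PF| = (4−3+1)·(4+1)^(3−1) = 2×25 = 50 (Konheim–Weiss)
E.g. (4,1,1) → sorted (1,1,4): b_i ≤ 1+i ∀i, a PF.

50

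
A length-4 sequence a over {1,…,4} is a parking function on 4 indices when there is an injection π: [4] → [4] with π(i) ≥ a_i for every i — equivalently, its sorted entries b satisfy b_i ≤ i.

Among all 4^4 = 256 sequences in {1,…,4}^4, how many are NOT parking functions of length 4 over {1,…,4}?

131

|PF| = (4+1−4)·(4+1)^{4−1} = 1·125 = 125 [KW]
One tuple (4,4,4,2) → sorted (2,4,4,4): b_1=2>1, not a PF.
4^4 − 125 = 256 − 125 = 131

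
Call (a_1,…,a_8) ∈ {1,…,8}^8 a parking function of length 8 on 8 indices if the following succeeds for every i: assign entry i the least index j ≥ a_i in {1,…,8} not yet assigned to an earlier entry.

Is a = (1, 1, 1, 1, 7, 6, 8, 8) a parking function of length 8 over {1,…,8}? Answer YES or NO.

Rearranged: b = (1, 1, 1, 1, 6, 7, 8, 8).
  b_1=1 ≤ 1
  b_2=1 ≤ 2
  b_3=1 ≤ 3
  b_4=1 ≤ 4
  b_5=6 > 5
  fails at i=5 ⇒ NO

NO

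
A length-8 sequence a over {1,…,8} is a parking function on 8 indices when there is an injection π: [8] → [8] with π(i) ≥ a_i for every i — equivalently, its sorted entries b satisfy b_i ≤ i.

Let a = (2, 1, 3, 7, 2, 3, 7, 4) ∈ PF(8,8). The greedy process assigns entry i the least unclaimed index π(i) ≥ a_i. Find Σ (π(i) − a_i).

Σπ = 36 ({1..8} each once); Σa = 2+1+3+7+2+3+7+4 = 29; disp = 36−29 = 7.

7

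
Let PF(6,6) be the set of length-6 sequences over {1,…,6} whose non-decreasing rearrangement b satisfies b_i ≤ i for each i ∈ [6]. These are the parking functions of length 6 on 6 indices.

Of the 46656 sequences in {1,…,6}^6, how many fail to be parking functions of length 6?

|PF(6,6)| = (7−6)·7^(6−1) = 1×16807 = 16807 (Pollak)
E.g. (2,3,5,4,4,2) → sorted (2,2,3,4,4,5): b_1=2>1, not a PF.
So 46656 − 16807 = 29849 fail.

29849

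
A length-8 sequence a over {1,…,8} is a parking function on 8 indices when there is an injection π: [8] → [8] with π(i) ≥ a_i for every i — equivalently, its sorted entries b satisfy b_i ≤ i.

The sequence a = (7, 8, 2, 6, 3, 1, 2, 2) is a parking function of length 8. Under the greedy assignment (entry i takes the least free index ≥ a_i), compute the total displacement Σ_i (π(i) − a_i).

5

Σπ = 8·9/2 = 36 (π permutes [8]); Σa = 7+8+2+6+3+1+2+2 = 31; disp = 36−31 = 5.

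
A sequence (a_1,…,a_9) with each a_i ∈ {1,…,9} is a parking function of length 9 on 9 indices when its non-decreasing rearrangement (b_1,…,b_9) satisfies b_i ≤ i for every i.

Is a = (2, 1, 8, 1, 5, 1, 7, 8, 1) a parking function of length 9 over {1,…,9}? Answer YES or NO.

YES

Sorted: b = (1, 1, 1, 1, 2, 5, 7, 8, 8).
  b_1=1 ≤ 1
  b_2=1 ≤ 2
  b_3=1 ≤ 3
  b_4=1 ≤ 4
  b_5=2 ≤ 5
  b_6=5 ≤ 6
  b_7=7 ≤ 7
  b_8=8 ≤ 8
  b_9=8 ≤ 9
All bounds hold ⇒ YES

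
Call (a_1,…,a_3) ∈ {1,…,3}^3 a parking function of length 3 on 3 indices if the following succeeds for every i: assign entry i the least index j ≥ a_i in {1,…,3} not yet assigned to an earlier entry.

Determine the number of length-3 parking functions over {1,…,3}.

#PF = (4−3)·4^(3−1) = 1·16 = 16 [KW]
E.g. (2,1,3) → sorted (1,2,3): b_i ≤ i ∀i, a PF.

16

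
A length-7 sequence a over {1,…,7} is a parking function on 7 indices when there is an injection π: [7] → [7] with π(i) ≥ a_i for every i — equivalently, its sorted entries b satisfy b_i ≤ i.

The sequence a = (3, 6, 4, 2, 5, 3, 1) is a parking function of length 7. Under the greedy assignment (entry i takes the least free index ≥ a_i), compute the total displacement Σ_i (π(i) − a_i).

4

Σπ = 28 ({1..7} each once); Σa = 3+6+4+2+5+3+1 = 24; disp = 28−24 = 4.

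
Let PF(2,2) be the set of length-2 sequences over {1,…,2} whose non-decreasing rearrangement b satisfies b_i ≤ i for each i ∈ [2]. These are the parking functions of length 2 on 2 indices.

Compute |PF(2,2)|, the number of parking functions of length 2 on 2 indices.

|PF(2,2)| = (2+1−2)·(2+1)^{2−1} = 1 · 3 = 3
E.g. (2,1) → sorted (1,2): b_i ≤ i ∀i, a PF.

3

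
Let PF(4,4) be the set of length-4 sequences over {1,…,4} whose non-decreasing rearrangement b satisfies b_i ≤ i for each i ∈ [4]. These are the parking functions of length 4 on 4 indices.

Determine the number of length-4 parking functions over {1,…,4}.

125

|PF| = (5−4)·5^(4−1) = 1·125 = 125 (Konheim–Weiss)
One tuple (4,2,1,1) → sorted (1,1,2,4): b_i ≤ i ∀i, a PF.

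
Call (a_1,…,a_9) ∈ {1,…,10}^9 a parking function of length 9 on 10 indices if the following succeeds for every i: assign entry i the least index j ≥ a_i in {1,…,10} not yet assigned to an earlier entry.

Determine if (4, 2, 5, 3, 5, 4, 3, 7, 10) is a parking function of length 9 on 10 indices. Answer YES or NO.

Rearranged: b = (2, 3, 3, 4, 4, 5, 5, 7, 10).
  b_1=2 ≤ 2
  b_2=3 ≤ 3
  b_3=3 ≤ 4
  b_4=4 ≤ 5
  b_5=4 ≤ 6
  b_6=5 ≤ 7
  b_7=5 ≤ 8
  b_8=7 ≤ 9
  b_9=10 ≤ 10
All bounds hold ⇒ YES

YES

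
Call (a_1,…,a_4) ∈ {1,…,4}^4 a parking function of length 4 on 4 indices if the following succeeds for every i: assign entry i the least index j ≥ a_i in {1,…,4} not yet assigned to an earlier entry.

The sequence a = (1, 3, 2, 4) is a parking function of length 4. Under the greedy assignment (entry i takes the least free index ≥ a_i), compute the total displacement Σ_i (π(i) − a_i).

0

Σπ = 4·5/2 = 10 (π permutes [4]); Σa = 1+3+2+4 = 10; disp = 10−10 = 0.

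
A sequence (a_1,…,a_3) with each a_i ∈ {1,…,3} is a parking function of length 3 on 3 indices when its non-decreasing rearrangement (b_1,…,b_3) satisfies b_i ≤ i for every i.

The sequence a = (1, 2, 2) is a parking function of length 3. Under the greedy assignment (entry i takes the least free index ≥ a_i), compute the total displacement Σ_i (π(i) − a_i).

Σπ(i) = 1+…+3 = 6; Σa = 1+2+2 = 5; disp = 6−5 = 1.

1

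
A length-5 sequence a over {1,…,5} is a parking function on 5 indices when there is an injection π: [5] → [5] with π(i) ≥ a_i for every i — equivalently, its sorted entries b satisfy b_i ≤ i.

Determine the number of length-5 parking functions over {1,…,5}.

1296

|PF(5,5)| = (6−5)·6^(5−1) = 1×1296 = 1296 (Konheim–Weiss)
Check (4,3,5,1,2) → sorted (1,2,3,4,5): b_i ≤ i ∀i, a PF.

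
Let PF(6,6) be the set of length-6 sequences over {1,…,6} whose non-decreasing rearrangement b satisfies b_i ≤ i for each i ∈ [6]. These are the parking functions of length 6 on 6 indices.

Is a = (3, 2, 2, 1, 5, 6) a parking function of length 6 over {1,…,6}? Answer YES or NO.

YES

Rearranged: b = (1, 2, 2, 3, 5, 6).
  b_1=1 ≤ 1
  b_2=2 ≤ 2
  b_3=2 ≤ 3
  b_4=3 ≤ 4
  b_5=5 ≤ 5
  b_6=6 ≤ 6
All bounds hold ⇒ YES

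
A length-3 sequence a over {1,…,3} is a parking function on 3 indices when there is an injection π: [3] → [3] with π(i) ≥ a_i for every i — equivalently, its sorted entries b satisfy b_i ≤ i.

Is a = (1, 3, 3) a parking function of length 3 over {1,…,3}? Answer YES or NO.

NO

Rearranged: b = (1, 3, 3).
  b_1=1 ≤ 1
  b_2=3 > 2
  fails at i=2 ⇒ NO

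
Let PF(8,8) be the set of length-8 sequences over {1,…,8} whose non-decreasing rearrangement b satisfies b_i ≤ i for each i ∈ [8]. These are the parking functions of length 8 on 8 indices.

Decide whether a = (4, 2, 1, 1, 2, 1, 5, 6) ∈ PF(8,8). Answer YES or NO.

YES

Rearranged: b = (1, 1, 1, 2, 2, 4, 5, 6).
  b_1=1 ≤ 1
  b_2=1 ≤ 2
  b_3=1 ≤ 3
  b_4=2 ≤ 4
  b_5=2 ≤ 5
  b_6=4 ≤ 6
  b_7=5 ≤ 7
  b_8=6 ≤ 8
All bounds hold ⇒ YES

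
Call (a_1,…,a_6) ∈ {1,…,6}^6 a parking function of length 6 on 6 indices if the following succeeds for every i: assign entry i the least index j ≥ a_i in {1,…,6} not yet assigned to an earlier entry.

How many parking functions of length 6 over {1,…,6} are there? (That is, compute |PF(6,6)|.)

16807

Count = (6+1−6)·(6+1)^{6−1} = 1×16807 = 16807 (Konheim–Weiss)
E.g. (2,3,6,3,1,1) → sorted (1,1,2,3,3,6): b_i ≤ i ∀i, a PF.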